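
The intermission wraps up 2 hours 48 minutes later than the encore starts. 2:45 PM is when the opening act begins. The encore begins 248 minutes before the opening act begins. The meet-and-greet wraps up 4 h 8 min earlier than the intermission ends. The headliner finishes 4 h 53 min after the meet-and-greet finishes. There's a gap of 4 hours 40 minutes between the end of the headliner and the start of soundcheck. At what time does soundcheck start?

The encore starts at 2:45 PM − 248 min = 10:37 AM.
The intermission ends at 10:37 AM + 168 min = 1:25 PM.
The meet-and-greet ends at 1:25 PM − 248 min = 9:17 AM.
The headliner ends at 9:17 AM + 293 min = 2:10 PM.
Soundcheck starts at 2:10 PM + 280 min = 6:50 PM.

6:50 PM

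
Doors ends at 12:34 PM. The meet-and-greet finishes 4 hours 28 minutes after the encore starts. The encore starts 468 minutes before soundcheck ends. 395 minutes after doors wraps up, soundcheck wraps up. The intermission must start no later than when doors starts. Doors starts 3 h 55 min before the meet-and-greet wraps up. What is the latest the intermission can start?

11:54 AM

Soundcheck ends at 12:34 PM + 395 min = 7:09 PM.
The encore starts at 7:09 PM − 468 min = 11:21 AM.
The meet-and-greet ends at 11:21 AM + 268 min = 3:49 PM.
Doors starts at 3:49 PM − 235 min = 11:54 AM.
The intermission is bounded by doors, so the latest it can start is 11:54 AM.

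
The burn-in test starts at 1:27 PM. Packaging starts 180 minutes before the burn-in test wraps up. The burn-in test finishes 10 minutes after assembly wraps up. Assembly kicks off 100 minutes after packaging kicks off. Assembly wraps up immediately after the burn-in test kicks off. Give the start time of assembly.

12:17 PM

Assembly ends at 1:27 PM.
The burn-in test ends at 1:27 PM + 10 min = 1:37 PM.
Packaging starts at 1:37 PM − 180 min = 10:37 AM.
Assembly starts at 10:37 AM + 100 min = 12:17 PM.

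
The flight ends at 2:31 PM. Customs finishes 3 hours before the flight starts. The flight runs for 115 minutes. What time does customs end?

The flight starts at 2:31 PM − 115 min = 12:36 PM.
Customs ends at 12:36 PM − 180 min = 9:36 AM.

9:36 AM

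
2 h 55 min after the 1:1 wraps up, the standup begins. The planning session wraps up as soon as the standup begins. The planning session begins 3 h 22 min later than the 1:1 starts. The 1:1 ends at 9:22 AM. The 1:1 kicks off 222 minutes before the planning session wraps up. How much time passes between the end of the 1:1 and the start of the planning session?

The standup starts at 9:22 AM + 175 min = 12:17 PM.
So the planning session ends at 12:17 PM.
The 1:1 starts at 12:17 PM − 222 min = 8:35 AM.
The planning session starts at 8:35 AM + 202 min = 11:57 AM.
From 9:22 AM to 11:57 AM is 2 h 35 min.

2 h 35 min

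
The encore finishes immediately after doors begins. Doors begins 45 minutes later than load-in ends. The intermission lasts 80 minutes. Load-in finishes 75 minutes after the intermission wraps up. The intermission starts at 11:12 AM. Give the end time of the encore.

The intermission ends at 11:12 AM + 80 min = 12:32 PM.
Load-in ends at 12:32 PM + 75 min = 1:47 PM.
Doors starts at 1:47 PM + 45 min = 2:32 PM.
So the encore ends at 2:32 PM.

2:32 PM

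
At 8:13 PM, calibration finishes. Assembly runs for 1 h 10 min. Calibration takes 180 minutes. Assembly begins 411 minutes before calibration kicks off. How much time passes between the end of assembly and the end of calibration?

Calibration starts at 8:13 PM − 180 min = 5:13 PM.
Assembly starts at 5:13 PM − 411 min = 10:22 AM.
Assembly ends at 10:22 AM + 70 min = 11:32 AM.
From 11:32 AM to 8:13 PM is 521 minutes.

521 minutes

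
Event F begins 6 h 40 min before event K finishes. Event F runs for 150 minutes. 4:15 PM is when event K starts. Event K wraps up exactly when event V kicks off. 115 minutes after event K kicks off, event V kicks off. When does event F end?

2:00 PM

Event V starts at 4:15 PM + 115 min = 6:10 PM.
So event K ends at 6:10 PM.
Event F starts at 6:10 PM − 400 min = 11:30 AM.
Event F ends at 11:30 AM + 150 min = 2:00 PM.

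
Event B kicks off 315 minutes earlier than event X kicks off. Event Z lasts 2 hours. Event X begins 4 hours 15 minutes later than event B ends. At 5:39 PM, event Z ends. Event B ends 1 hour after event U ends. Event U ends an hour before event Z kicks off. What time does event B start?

Event Z starts at 5:39 PM − 120 min = 3:39 PM.
Event U ends at 3:39 PM − 60 min = 2:39 PM.
Event B ends at 2:39 PM + 60 min = 3:39 PM.
Event X starts at 3:39 PM + 255 min = 7:54 PM.
Event B starts at 7:54 PM − 315 min = 2:39 PM.

2:39 PM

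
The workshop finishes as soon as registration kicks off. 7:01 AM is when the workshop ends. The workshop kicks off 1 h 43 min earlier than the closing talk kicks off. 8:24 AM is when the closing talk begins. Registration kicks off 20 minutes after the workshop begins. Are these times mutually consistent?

The workshop starts at 8:24 AM − 103 min = 6:41 AM.
Registration starts at 6:41 AM + 20 min = 7:01 AM.
So the workshop ends at 7:01 AM.
That matches the stated 7:01 AM, so the schedule is consistent.

Yes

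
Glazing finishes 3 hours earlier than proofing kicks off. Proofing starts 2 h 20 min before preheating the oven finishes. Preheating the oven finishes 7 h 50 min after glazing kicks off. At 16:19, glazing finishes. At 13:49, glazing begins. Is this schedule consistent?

Yes

Preheating the oven ends at 13:49 + 470 min = 21:39.
Proofing starts at 21:39 − 140 min = 19:19.
Glazing ends at 19:19 − 180 min = 16:19.
That matches the stated 16:19, so the schedule is consistent.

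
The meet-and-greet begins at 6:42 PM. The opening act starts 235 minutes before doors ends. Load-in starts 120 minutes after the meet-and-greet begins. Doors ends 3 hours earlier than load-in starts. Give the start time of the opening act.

1:47 PM

Load-in starts at 6:42 PM + 120 min = 8:42 PM.
Doors ends at 8:42 PM − 180 min = 5:42 PM.
The opening act starts at 5:42 PM − 235 min = 1:47 PM.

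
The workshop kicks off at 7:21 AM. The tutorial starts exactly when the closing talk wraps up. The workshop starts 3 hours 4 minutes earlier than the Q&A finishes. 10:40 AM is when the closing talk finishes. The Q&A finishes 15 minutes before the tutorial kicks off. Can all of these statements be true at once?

Yes

The tutorial starts at 10:40 AM.
The Q&A ends at 10:40 AM − 15 min = 10:25 AM.
The workshop starts at 10:25 AM − 184 min = 7:21 AM.
That matches the stated 7:21 AM, so the schedule is consistent.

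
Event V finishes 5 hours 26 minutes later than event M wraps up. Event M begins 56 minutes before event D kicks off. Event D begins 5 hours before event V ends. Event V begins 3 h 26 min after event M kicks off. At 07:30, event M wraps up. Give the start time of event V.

Event V ends at 07:30 + 326 min = 12:56.
Event D starts at 12:56 − 300 min = 07:56.
Event M starts at 07:56 − 56 min = 07:00.
Event V starts at 07:00 + 206 min = 10:26.

10:26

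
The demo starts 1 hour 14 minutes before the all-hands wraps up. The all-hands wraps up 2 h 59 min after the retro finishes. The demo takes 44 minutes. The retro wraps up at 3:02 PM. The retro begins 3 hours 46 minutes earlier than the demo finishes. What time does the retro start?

The all-hands ends at 3:02 PM + 179 min = 6:01 PM.
The demo starts at 6:01 PM − 74 min = 4:47 PM.
The demo ends at 4:47 PM + 44 min = 5:31 PM.
The retro starts at 5:31 PM − 226 min = 1:45 PM.

1:45 PM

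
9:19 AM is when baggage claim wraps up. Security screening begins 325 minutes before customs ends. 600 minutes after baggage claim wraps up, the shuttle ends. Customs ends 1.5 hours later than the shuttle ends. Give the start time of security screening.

The shuttle ends at 9:19 AM + 600 min = 7:19 PM.
Customs ends at 7:19 PM + 90 min = 8:49 PM.
Security screening starts at 8:49 PM − 325 min = 3:24 PM.

3:24 PM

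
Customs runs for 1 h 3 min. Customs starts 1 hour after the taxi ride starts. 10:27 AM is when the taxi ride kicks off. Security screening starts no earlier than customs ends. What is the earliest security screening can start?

Customs starts at 10:27 AM + 60 min = 11:27 AM.
Customs ends at 11:27 AM + 63 min = 12:30 PM.
Security screening is bounded by customs, so the earliest it can start is 12:30 PM.

12:30 PM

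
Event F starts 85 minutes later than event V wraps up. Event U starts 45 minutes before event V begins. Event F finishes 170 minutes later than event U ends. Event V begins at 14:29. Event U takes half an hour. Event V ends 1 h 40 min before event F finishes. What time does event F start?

Event U starts at 14:29 − 45 min = 13:44.
Event U ends at 13:44 + 30 min = 14:14.
Event F ends at 14:14 + 170 min = 17:04.
Event V ends at 17:04 − 100 min = 15:24.
Event F starts at 15:24 + 85 min = 16:49.

16:49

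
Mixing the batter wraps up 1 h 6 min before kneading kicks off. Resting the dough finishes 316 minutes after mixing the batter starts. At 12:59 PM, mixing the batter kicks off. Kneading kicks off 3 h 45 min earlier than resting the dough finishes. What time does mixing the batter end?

Resting the dough ends at 12:59 PM + 316 min = 6:15 PM.
Kneading starts at 6:15 PM − 225 min = 2:30 PM.
Mixing the batter ends at 2:30 PM − 66 min = 1:24 PM.

1:24 PM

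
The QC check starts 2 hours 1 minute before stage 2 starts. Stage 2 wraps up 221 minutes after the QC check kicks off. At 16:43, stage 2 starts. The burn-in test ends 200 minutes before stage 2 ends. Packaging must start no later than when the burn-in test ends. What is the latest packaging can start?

The QC check starts at 16:43 − 121 min = 14:42.
Stage 2 ends at 14:42 + 221 min = 18:23.
The burn-in test ends at 18:23 − 200 min = 15:03.
Packaging is bounded by the burn-in test, so the latest it can start is 15:03.

15:03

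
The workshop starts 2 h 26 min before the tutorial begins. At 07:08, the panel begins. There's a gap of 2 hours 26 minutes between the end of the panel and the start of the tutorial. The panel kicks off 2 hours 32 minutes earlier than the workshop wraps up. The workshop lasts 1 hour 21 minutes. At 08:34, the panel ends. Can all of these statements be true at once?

The tutorial starts at 08:34 + 146 min = 11:00.
The workshop starts at 11:00 − 146 min = 08:34.
The workshop ends at 08:34 + 81 min = 09:55.
The panel starts at 09:55 − 152 min = 07:23.
But the panel is also said to start at 07:08 — a 15-minute conflict.

No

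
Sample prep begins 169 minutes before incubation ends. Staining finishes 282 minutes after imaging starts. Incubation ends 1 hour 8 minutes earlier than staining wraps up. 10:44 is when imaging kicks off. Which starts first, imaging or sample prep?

Staining ends at 10:44 + 282 min = 15:26.
Incubation ends at 15:26 − 68 min = 14:18.
Sample prep starts at 14:18 − 169 min = 11:29.
Imaging starts at 10:44 and sample prep starts at 11:29, so imaging is first.

imaging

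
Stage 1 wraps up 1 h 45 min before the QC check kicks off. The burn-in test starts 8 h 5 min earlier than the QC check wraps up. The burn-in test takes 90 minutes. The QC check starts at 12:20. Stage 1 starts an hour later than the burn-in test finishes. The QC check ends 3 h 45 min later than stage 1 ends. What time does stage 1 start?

Stage 1 ends at 12:20 − 105 min = 10:35.
The QC check ends at 10:35 + 225 min = 14:20.
The burn-in test starts at 14:20 − 485 min = 06:15.
The burn-in test ends at 06:15 + 90 min = 07:45.
Stage 1 starts at 07:45 + 60 min = 08:45.

08:45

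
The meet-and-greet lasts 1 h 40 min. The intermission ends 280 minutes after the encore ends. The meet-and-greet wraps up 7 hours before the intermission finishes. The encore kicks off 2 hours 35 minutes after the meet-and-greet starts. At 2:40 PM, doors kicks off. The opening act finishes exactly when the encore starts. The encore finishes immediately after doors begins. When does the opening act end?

1:15 PM

The encore ends at 2:40 PM.
The intermission ends at 2:40 PM + 280 min = 7:20 PM.
The meet-and-greet ends at 7:20 PM − 420 min = 12:20 PM.
The meet-and-greet starts at 12:20 PM − 100 min = 10:40 AM.
The encore starts at 10:40 AM + 155 min = 1:15 PM.
So the opening act ends at 1:15 PM.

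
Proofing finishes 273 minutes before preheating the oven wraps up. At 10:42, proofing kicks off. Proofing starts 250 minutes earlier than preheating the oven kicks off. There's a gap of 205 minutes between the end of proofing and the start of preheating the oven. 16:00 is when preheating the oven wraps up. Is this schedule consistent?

Yes

Proofing ends at 16:00 − 273 min = 11:27.
Preheating the oven starts at 11:27 + 205 min = 14:52.
Proofing starts at 14:52 − 250 min = 10:42.
That matches the stated 10:42, so the schedule is consistent.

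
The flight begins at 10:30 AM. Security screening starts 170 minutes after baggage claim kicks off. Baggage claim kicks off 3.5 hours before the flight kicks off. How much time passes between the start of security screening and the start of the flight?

Baggage claim starts at 10:30 AM − 210 min = 7:00 AM.
Security screening starts at 7:00 AM + 170 min = 9:50 AM.
From 9:50 AM to 10:30 AM is 40 minutes.

40 minutes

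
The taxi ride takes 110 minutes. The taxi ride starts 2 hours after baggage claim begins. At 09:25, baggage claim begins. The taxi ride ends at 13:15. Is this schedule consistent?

Yes

The taxi ride starts at 09:25 + 120 min = 11:25.
The taxi ride ends at 11:25 + 110 min = 13:15.
That matches the stated 13:15, so the schedule is consistent.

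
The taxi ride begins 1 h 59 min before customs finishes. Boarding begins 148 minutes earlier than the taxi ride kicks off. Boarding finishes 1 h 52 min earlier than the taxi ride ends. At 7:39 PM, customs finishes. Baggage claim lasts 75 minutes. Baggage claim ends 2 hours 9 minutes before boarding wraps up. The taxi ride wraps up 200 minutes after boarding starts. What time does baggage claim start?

The taxi ride starts at 7:39 PM − 119 min = 5:40 PM.
Boarding starts at 5:40 PM − 148 min = 3:12 PM.
The taxi ride ends at 3:12 PM + 200 min = 6:32 PM.
Boarding ends at 6:32 PM − 112 min = 4:40 PM.
Baggage claim ends at 4:40 PM − 129 min = 2:31 PM.
Baggage claim starts at 2:31 PM − 75 min = 1:16 PM.

1:16 PM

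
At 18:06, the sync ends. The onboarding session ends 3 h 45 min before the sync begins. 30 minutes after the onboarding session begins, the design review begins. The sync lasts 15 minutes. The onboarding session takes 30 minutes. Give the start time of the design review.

The sync starts at 18:06 − 15 min = 17:51.
The onboarding session ends at 17:51 − 225 min = 14:06.
The onboarding session starts at 14:06 − 30 min = 13:36.
The design review starts at 13:36 + 30 min = 14:06.

14:06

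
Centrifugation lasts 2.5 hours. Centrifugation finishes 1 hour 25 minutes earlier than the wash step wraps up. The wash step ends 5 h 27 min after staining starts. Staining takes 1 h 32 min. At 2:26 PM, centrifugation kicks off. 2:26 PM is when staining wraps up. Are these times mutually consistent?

Yes

Staining starts at 2:26 PM − 92 min = 12:54 PM.
The wash step ends at 12:54 PM + 327 min = 6:21 PM.
Centrifugation ends at 6:21 PM − 85 min = 4:56 PM.
Centrifugation starts at 4:56 PM − 150 min = 2:26 PM.
That matches the stated 2:26 PM, so the schedule is consistent.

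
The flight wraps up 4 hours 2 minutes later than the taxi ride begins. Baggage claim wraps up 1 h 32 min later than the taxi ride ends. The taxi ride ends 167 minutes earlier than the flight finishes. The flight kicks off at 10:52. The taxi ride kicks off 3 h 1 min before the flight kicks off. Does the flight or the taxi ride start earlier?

The taxi ride starts at 10:52 − 181 min = 07:51.
The flight starts at 10:52 and the taxi ride starts at 07:51, so the taxi ride is first.

the taxi ride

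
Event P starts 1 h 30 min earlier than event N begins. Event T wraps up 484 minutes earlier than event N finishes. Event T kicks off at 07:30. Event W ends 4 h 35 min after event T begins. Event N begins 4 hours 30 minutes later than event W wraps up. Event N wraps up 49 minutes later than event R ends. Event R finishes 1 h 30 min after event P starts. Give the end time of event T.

Event W ends at 07:30 + 275 min = 12:05.
Event N starts at 12:05 + 270 min = 16:35.
Event P starts at 16:35 − 90 min = 15:05.
Event R ends at 15:05 + 90 min = 16:35.
Event N ends at 16:35 + 49 min = 17:24.
Event T ends at 17:24 − 484 min = 09:20.

09:20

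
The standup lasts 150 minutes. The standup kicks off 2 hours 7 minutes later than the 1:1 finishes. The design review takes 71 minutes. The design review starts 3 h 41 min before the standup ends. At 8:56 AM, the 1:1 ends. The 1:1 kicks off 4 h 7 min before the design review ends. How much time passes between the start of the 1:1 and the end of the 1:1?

two hours

The standup starts at 8:56 AM + 127 min = 11:03 AM.
The standup ends at 11:03 AM + 150 min = 1:33 PM.
The design review starts at 1:33 PM − 221 min = 9:52 AM.
The design review ends at 9:52 AM + 71 min = 11:03 AM.
The 1:1 starts at 11:03 AM − 247 min = 6:56 AM.
From 6:56 AM to 8:56 AM is two hours.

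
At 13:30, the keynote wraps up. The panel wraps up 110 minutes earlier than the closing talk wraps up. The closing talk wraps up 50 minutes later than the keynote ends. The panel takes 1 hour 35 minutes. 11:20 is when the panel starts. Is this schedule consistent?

The closing talk ends at 13:30 + 50 min = 14:20.
The panel ends at 14:20 − 110 min = 12:30.
The panel starts at 12:30 − 95 min = 10:55.
But the panel is also said to start at 11:20 — a 25-minute conflict.

No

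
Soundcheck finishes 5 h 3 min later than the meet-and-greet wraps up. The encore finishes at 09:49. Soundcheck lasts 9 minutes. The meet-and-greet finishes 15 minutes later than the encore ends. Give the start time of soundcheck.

14:58

The meet-and-greet ends at 09:49 + 15 min = 10:04.
Soundcheck ends at 10:04 + 303 min = 15:07.
Soundcheck starts at 15:07 − 9 min = 14:58.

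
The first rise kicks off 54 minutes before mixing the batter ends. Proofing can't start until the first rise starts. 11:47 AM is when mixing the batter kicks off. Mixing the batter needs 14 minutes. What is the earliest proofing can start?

Mixing the batter ends at 11:47 AM + 14 min = 12:01 PM.
The first rise starts at 12:01 PM − 54 min = 11:07 AM.
Proofing is bounded by the first rise, so the earliest it can start is 11:07 AM.

11:07 AM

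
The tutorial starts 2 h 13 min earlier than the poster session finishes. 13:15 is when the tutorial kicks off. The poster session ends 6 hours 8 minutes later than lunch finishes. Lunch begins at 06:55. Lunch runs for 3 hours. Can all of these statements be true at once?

No

Lunch ends at 06:55 + 180 min = 09:55.
The poster session ends at 09:55 + 368 min = 16:03.
The tutorial starts at 16:03 − 133 min = 13:50.
But the tutorial is also said to start at 13:15 — a 35-minute conflict.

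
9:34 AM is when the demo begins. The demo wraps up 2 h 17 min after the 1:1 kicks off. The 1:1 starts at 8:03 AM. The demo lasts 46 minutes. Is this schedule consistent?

Yes

The demo ends at 8:03 AM + 137 min = 10:20 AM.
The demo starts at 10:20 AM − 46 min = 9:34 AM.
That matches the stated 9:34 AM, so the schedule is consistent.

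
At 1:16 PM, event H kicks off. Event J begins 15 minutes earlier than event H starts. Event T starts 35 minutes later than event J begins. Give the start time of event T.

Event J starts at 1:16 PM − 15 min = 1:01 PM.
Event T starts at 1:01 PM + 35 min = 1:36 PM.

1:36 PM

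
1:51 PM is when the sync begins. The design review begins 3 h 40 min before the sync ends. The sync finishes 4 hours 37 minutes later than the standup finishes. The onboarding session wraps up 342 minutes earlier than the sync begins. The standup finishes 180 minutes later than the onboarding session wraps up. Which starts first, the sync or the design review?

The onboarding session ends at 1:51 PM − 342 min = 8:09 AM.
The standup ends at 8:09 AM + 180 min = 11:09 AM.
The sync ends at 11:09 AM + 277 min = 3:46 PM.
The design review starts at 3:46 PM − 220 min = 12:06 PM.
The sync starts at 1:51 PM and the design review starts at 12:06 PM, so the design review is first.

the design review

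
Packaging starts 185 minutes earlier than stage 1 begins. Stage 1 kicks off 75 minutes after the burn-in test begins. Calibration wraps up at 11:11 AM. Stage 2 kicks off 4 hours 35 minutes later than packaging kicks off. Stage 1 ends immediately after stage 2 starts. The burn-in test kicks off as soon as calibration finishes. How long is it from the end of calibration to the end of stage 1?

The burn-in test starts at 11:11 AM.
Stage 1 starts at 11:11 AM + 75 min = 12:26 PM.
Packaging starts at 12:26 PM − 185 min = 9:21 AM.
Stage 2 starts at 9:21 AM + 275 min = 1:56 PM.
So stage 1 ends at 1:56 PM.
From 11:11 AM to 1:56 PM is 165 minutes.

165 minutes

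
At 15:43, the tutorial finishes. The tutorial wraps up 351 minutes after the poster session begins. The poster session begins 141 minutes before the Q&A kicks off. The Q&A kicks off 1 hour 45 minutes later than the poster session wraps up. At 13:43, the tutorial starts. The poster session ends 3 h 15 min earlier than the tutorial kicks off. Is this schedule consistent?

The poster session ends at 13:43 − 195 min = 10:28.
The Q&A starts at 10:28 + 105 min = 12:13.
The poster session starts at 12:13 − 141 min = 09:52.
The tutorial ends at 09:52 + 351 min = 15:43.
That matches the stated 15:43, so the schedule is consistent.

Yes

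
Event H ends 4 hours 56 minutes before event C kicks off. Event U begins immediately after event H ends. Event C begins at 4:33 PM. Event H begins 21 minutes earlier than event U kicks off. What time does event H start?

11:16 AM

Event H ends at 4:33 PM − 296 min = 11:37 AM.
So event U starts at 11:37 AM.
Event H starts at 11:37 AM − 21 min = 11:16 AM.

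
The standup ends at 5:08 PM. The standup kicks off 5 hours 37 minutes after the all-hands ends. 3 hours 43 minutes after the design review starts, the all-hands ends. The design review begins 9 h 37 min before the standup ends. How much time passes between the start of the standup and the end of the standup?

17 minutes

The design review starts at 5:08 PM − 577 min = 7:31 AM.
The all-hands ends at 7:31 AM + 223 min = 11:14 AM.
The standup starts at 11:14 AM + 337 min = 4:51 PM.
From 4:51 PM to 5:08 PM is 17 minutes.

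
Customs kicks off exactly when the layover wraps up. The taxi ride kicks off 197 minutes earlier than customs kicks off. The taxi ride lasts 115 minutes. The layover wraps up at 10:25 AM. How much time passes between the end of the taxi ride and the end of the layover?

1 hour 22 minutes

Customs starts at 10:25 AM.
The taxi ride starts at 10:25 AM − 197 min = 7:08 AM.
The taxi ride ends at 7:08 AM + 115 min = 9:03 AM.
From 9:03 AM to 10:25 AM is 1 hour 22 minutes.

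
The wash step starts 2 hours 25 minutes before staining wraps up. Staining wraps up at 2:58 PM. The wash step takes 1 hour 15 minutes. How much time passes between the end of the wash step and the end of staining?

1 hour 10 minutes

The wash step starts at 2:58 PM − 145 min = 12:33 PM.
The wash step ends at 12:33 PM + 75 min = 1:48 PM.
From 1:48 PM to 2:58 PM is 1 hour 10 minutes.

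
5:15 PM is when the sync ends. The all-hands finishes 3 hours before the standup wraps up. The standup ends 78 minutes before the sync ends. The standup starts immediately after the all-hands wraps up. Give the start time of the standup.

12:57 PM

The standup ends at 5:15 PM − 78 min = 3:57 PM.
The all-hands ends at 3:57 PM − 180 min = 12:57 PM.
So the standup starts at 12:57 PM.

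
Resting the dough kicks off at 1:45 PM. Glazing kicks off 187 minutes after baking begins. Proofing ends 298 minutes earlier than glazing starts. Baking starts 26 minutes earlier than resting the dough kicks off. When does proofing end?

11:28 AM

Baking starts at 1:45 PM − 26 min = 1:19 PM.
Glazing starts at 1:19 PM + 187 min = 4:26 PM.
Proofing ends at 4:26 PM − 298 min = 11:28 AM.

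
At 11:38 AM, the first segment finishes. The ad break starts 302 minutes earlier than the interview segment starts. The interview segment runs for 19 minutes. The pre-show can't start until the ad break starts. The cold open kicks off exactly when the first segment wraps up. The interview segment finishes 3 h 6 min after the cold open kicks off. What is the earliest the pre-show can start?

The cold open starts at 11:38 AM.
The interview segment ends at 11:38 AM + 186 min = 2:44 PM.
The interview segment starts at 2:44 PM − 19 min = 2:25 PM.
The ad break starts at 2:25 PM − 302 min = 9:23 AM.
The pre-show is bounded by the ad break, so the earliest it can start is 9:23 AM.

9:23 AM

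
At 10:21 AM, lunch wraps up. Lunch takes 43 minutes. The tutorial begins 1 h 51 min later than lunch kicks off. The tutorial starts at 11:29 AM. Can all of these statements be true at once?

Lunch starts at 10:21 AM − 43 min = 9:38 AM.
The tutorial starts at 9:38 AM + 111 min = 11:29 AM.
That matches the stated 11:29 AM, so the schedule is consistent.

Yes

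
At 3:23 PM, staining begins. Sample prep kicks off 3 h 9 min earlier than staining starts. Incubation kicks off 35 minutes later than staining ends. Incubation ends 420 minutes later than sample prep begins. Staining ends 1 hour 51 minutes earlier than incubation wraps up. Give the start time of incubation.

Sample prep starts at 3:23 PM − 189 min = 12:14 PM.
Incubation ends at 12:14 PM + 420 min = 7:14 PM.
Staining ends at 7:14 PM − 111 min = 5:23 PM.
Incubation starts at 5:23 PM + 35 min = 5:58 PM.

5:58 PM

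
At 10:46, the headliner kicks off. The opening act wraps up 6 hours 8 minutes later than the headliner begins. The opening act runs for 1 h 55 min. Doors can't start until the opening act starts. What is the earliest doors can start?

14:59

The opening act ends at 10:46 + 368 min = 16:54.
The opening act starts at 16:54 − 115 min = 14:59.
Doors is bounded by the opening act, so the earliest it can start is 14:59.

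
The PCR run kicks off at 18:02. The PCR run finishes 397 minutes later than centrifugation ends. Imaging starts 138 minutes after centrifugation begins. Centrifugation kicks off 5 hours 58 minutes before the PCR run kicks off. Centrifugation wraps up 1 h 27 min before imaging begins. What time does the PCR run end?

19:32

Centrifugation starts at 18:02 − 358 min = 12:04.
Imaging starts at 12:04 + 138 min = 14:22.
Centrifugation ends at 14:22 − 87 min = 12:55.
The PCR run ends at 12:55 + 397 min = 19:32.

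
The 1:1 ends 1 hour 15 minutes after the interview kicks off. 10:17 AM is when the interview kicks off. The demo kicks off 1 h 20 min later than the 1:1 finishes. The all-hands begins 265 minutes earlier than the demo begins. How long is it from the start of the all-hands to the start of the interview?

The 1:1 ends at 10:17 AM + 75 min = 11:32 AM.
The demo starts at 11:32 AM + 80 min = 12:52 PM.
The all-hands starts at 12:52 PM − 265 min = 8:27 AM.
From 8:27 AM to 10:17 AM is 1 h 50 min.

1 h 50 min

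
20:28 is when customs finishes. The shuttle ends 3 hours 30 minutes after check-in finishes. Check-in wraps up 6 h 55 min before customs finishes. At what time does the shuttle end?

17:03

Check-in ends at 20:28 − 415 min = 13:33.
The shuttle ends at 13:33 + 210 min = 17:03.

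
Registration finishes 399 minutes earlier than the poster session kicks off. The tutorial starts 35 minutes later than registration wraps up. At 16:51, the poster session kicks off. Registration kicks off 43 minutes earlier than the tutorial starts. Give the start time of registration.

10:04

Registration ends at 16:51 − 399 min = 10:12.
The tutorial starts at 10:12 + 35 min = 10:47.
Registration starts at 10:47 − 43 min = 10:04.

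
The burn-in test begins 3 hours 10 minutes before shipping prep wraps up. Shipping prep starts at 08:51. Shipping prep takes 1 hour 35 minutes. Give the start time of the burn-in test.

Shipping prep ends at 08:51 + 95 min = 10:26.
The burn-in test starts at 10:26 − 190 min = 07:16.

07:16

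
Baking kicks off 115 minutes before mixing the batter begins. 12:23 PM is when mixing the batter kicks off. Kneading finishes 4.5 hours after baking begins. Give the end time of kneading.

2:58 PM

Baking starts at 12:23 PM − 115 min = 10:28 AM.
Kneading ends at 10:28 AM + 270 min = 2:58 PM.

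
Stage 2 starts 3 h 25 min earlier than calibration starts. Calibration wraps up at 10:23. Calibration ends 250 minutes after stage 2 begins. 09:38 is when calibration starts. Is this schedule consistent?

Stage 2 starts at 09:38 − 205 min = 06:13.
Calibration ends at 06:13 + 250 min = 10:23.
That matches the stated 10:23, so the schedule is consistent.

Yes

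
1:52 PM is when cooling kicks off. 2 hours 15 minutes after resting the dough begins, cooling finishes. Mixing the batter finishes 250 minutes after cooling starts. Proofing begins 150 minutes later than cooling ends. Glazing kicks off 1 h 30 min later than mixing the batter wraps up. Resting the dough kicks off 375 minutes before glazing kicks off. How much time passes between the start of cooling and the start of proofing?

4 h 10 min

Mixing the batter ends at 1:52 PM + 250 min = 6:02 PM.
Glazing starts at 6:02 PM + 90 min = 7:32 PM.
Resting the dough starts at 7:32 PM − 375 min = 1:17 PM.
Cooling ends at 1:17 PM + 135 min = 3:32 PM.
Proofing starts at 3:32 PM + 150 min = 6:02 PM.
From 1:52 PM to 6:02 PM is 4 h 10 min.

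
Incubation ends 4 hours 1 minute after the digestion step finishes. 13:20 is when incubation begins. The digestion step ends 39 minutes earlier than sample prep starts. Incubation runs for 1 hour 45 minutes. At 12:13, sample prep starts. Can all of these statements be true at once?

The digestion step ends at 12:13 − 39 min = 11:34.
Incubation ends at 11:34 + 241 min = 15:35.
Incubation starts at 15:35 − 105 min = 13:50.
But incubation is also said to start at 13:20 — a 30-minute conflict.

No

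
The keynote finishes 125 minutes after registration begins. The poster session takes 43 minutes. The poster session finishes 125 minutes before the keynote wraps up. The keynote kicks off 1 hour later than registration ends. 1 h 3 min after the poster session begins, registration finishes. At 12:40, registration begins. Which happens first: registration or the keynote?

The keynote ends at 12:40 + 125 min = 14:45.
The poster session ends at 14:45 − 125 min = 12:40.
The poster session starts at 12:40 − 43 min = 11:57.
Registration ends at 11:57 + 63 min = 13:00.
The keynote starts at 13:00 + 60 min = 14:00.
Registration starts at 12:40 and the keynote starts at 14:00, so registration is first.

registration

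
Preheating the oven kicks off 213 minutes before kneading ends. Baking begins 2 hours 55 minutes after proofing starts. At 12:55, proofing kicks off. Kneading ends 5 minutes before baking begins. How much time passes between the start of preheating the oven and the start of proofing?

43 minutes

Baking starts at 12:55 + 175 min = 15:50.
Kneading ends at 15:50 − 5 min = 15:45.
Preheating the oven starts at 15:45 − 213 min = 12:12.
From 12:12 to 12:55 is 43 minutes.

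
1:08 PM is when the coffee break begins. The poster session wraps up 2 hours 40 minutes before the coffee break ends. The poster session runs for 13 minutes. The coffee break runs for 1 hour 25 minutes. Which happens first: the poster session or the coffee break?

the poster session

The coffee break ends at 1:08 PM + 85 min = 2:33 PM.
The poster session ends at 2:33 PM − 160 min = 11:53 AM.
The poster session starts at 11:53 AM − 13 min = 11:40 AM.
The poster session starts at 11:40 AM and the coffee break starts at 1:08 PM, so the poster session is first.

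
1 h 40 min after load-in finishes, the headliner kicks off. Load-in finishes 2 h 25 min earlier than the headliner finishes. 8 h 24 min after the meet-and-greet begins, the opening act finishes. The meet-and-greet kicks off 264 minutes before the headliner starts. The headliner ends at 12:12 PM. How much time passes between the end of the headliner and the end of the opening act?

Load-in ends at 12:12 PM − 145 min = 9:47 AM.
The headliner starts at 9:47 AM + 100 min = 11:27 AM.
The meet-and-greet starts at 11:27 AM − 264 min = 7:03 AM.
The opening act ends at 7:03 AM + 504 min = 3:27 PM.
From 12:12 PM to 3:27 PM is 3 hours 15 minutes.

3 hours 15 minutes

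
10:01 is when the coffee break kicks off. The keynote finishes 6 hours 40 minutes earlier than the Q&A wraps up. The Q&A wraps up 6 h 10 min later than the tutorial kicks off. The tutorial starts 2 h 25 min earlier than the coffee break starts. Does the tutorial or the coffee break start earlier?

The tutorial starts at 10:01 − 145 min = 07:36.
The tutorial starts at 07:36 and the coffee break starts at 10:01, so the tutorial is first.

the tutorial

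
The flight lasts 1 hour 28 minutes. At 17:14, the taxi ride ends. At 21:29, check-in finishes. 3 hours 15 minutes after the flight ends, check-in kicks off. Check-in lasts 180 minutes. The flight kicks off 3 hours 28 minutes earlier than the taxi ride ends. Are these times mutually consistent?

Yes

The flight starts at 17:14 − 208 min = 13:46.
The flight ends at 13:46 + 88 min = 15:14.
Check-in starts at 15:14 + 195 min = 18:29.
Check-in ends at 18:29 + 180 min = 21:29.
That matches the stated 21:29, so the schedule is consistent.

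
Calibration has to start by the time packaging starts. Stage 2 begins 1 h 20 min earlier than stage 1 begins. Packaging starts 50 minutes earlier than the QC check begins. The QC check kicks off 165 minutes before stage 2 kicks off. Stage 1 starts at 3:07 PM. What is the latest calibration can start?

10:12 AM

Stage 2 starts at 3:07 PM − 80 min = 1:47 PM.
The QC check starts at 1:47 PM − 165 min = 11:02 AM.
Packaging starts at 11:02 AM − 50 min = 10:12 AM.
Calibration is bounded by packaging, so the latest it can start is 10:12 AM.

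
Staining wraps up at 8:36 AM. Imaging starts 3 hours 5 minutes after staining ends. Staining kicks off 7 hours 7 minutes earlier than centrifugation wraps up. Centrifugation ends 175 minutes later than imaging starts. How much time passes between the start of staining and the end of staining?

Imaging starts at 8:36 AM + 185 min = 11:41 AM.
Centrifugation ends at 11:41 AM + 175 min = 2:36 PM.
Staining starts at 2:36 PM − 427 min = 7:29 AM.
From 7:29 AM to 8:36 AM is 67 minutes.

67 minutes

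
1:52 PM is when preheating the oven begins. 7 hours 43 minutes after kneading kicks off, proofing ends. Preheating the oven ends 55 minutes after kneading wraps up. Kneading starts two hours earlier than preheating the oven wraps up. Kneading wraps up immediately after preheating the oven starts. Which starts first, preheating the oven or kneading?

Kneading ends at 1:52 PM.
Preheating the oven ends at 1:52 PM + 55 min = 2:47 PM.
Kneading starts at 2:47 PM − 120 min = 12:47 PM.
Preheating the oven starts at 1:52 PM and kneading starts at 12:47 PM, so kneading is first.

kneading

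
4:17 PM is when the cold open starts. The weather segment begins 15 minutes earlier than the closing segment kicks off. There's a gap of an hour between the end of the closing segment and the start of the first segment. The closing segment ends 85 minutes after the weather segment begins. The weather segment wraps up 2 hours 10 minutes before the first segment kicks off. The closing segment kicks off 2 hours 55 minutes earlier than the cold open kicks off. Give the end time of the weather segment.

The closing segment starts at 4:17 PM − 175 min = 1:22 PM.
The weather segment starts at 1:22 PM − 15 min = 1:07 PM.
The closing segment ends at 1:07 PM + 85 min = 2:32 PM.
The first segment starts at 2:32 PM + 60 min = 3:32 PM.
The weather segment ends at 3:32 PM − 130 min = 1:22 PM.

1:22 PM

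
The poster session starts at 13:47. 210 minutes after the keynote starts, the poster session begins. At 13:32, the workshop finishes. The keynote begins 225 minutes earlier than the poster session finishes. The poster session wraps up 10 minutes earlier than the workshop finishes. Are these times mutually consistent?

No

The poster session ends at 13:32 − 10 min = 13:22.
The keynote starts at 13:22 − 225 min = 09:37.
The poster session starts at 09:37 + 210 min = 13:07.
But the poster session is also said to start at 13:47 — a 40-minute conflict.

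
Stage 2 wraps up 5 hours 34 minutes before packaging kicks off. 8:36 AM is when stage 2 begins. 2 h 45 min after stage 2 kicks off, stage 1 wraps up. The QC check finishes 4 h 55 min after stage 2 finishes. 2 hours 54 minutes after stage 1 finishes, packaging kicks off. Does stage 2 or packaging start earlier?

stage 2

Stage 1 ends at 8:36 AM + 165 min = 11:21 AM.
Packaging starts at 11:21 AM + 174 min = 2:15 PM.
Stage 2 starts at 8:36 AM and packaging starts at 2:15 PM, so stage 2 is first.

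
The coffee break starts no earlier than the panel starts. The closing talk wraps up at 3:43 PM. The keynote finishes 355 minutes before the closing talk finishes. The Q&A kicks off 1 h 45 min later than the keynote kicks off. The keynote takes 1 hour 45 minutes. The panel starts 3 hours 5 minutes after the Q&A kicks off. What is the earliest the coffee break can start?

The keynote ends at 3:43 PM − 355 min = 9:48 AM.
The keynote starts at 9:48 AM − 105 min = 8:03 AM.
The Q&A starts at 8:03 AM + 105 min = 9:48 AM.
The panel starts at 9:48 AM + 185 min = 12:53 PM.
The coffee break is bounded by the panel, so the earliest it can start is 12:53 PM.

12:53 PM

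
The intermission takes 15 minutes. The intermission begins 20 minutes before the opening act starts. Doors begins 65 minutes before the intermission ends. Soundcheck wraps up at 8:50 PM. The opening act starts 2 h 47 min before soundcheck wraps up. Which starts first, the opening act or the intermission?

The opening act starts at 8:50 PM − 167 min = 6:03 PM.
The intermission starts at 6:03 PM − 20 min = 5:43 PM.
The opening act starts at 6:03 PM and the intermission starts at 5:43 PM, so the intermission is first.

the intermission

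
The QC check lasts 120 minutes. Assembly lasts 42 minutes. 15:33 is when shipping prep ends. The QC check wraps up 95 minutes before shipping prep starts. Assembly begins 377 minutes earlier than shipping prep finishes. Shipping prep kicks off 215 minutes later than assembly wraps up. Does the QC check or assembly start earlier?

Assembly starts at 15:33 − 377 min = 09:16.
Assembly ends at 09:16 + 42 min = 09:58.
Shipping prep starts at 09:58 + 215 min = 13:33.
The QC check ends at 13:33 − 95 min = 11:58.
The QC check starts at 11:58 − 120 min = 09:58.
The QC check starts at 09:58 and assembly starts at 09:16, so assembly is first.

assembly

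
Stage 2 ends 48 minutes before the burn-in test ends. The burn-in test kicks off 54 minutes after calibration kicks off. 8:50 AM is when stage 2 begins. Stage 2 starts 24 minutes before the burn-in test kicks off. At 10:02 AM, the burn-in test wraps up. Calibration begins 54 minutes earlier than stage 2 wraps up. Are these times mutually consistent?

Stage 2 ends at 10:02 AM − 48 min = 9:14 AM.
Calibration starts at 9:14 AM − 54 min = 8:20 AM.
The burn-in test starts at 8:20 AM + 54 min = 9:14 AM.
Stage 2 starts at 9:14 AM − 24 min = 8:50 AM.
That matches the stated 8:50 AM, so the schedule is consistent.

Yes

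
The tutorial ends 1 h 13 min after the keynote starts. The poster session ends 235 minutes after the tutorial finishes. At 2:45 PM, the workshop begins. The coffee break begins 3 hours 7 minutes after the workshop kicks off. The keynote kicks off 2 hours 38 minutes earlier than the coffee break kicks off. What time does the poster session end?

The coffee break starts at 2:45 PM + 187 min = 5:52 PM.
The keynote starts at 5:52 PM − 158 min = 3:14 PM.
The tutorial ends at 3:14 PM + 73 min = 4:27 PM.
The poster session ends at 4:27 PM + 235 min = 8:22 PM.

8:22 PM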